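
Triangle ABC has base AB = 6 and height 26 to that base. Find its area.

A triangle's area is half the area of a rectangle with the same base and height.
Area = (1/2) * 6 * 26 = 78.

78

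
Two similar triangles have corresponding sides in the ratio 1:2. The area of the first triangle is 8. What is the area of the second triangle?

For similar figures, the area ratio equals the square of the side ratio.
Side ratio (the first triangle to the second triangle) = 1:2, so area ratio = 1^2:2^2 = 1:4.
If the area of the first triangle is 8, then the area of the second triangle = 8 * (4/1) = 32.

32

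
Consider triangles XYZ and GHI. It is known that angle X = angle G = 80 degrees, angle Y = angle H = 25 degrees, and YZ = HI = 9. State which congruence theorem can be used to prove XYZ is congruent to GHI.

The given information provides:
angle X = angle G = 80 degrees, angle Y = angle H = 25 degrees, and YZ = HI = 9
This matches the AAS congruence theorem.
Two pairs of corresponding angles and a non-included side are equal (Angle-Angle-Side).

AAS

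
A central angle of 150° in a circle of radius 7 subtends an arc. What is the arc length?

Arc length = 2π(7)(5/12) = 35*pi/6

35*pi/6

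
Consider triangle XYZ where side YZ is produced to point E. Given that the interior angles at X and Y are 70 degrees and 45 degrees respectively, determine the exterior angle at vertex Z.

By the exterior angle theorem, an exterior angle of a triangle equals the sum of the two remote interior angles.
Exterior angle = angle X + angle Y
Exterior angle = 70 + 45 = 115 degrees

115 degrees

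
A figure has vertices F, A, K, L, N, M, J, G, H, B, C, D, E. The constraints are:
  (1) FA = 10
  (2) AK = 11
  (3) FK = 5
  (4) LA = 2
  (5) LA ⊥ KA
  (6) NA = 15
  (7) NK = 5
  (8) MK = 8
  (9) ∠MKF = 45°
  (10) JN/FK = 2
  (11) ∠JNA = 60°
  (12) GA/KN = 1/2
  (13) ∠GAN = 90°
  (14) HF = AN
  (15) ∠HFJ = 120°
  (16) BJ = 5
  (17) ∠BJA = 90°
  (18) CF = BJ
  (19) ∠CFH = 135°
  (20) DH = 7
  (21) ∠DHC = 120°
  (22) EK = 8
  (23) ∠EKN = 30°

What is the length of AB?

From the given relations: JN = 2·FK = 2·5 = 10.
Step 1: By the law of cosines on triangle JNA: JA² = 10² + 15² − 2·10·15·cos(60°) = 175, so JA = 5·√7.
Step 2: By the law of cosines on triangle AJB: AB² = (5·√7)² + 5² − 2·5·√7·5·cos(90°) = 200, so AB = 10·√2.

Therefore, the length of AB = 10·√2.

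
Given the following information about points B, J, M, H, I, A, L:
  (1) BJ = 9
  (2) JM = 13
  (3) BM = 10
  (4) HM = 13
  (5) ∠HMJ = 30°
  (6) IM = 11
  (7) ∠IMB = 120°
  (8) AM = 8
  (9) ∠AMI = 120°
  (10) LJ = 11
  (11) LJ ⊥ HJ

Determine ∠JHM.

Step 1: By the law of cosines on triangle HMJ: HJ² = 13² + 13² − 2·13·13·cos(30°) = 45.28, so HJ ≈ 6.73.
Step 2: By the inverse law of cosines on triangle JHM: cos(∠JHM) = (6.73² + 13² − 13²) / (2·6.73·13) = 45.28/174.96 = 0.2588, so ∠JHM = 75°.

Therefore, the measure of angle ∠JHM = 75°.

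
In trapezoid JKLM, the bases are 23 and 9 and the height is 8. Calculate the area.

Area = (23 + 9) * 8 / 2 = 256 / 2 = 128

128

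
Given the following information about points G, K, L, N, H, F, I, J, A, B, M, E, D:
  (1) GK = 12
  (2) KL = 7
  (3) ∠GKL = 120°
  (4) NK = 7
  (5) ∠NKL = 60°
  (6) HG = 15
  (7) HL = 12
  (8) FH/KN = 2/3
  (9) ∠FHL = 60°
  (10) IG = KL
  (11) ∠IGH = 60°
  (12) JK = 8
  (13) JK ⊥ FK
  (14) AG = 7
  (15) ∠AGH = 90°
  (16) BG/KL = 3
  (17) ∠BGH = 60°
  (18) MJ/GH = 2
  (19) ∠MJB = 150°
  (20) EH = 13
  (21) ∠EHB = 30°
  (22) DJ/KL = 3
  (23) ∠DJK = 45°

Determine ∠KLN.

Step 1: By the law of cosines on triangle LKN: LN² = 7² + 7² − 2·7·7·cos(60°) = 49, so LN = 7.
Step 2: By the inverse law of cosines on triangle KLN: cos(∠KLN) = (7² + 7² − 7²) / (2·7·7) = 49/98 = 0.5, so ∠KLN = 60°.

Therefore, the measure of angle ∠KLN = 60°.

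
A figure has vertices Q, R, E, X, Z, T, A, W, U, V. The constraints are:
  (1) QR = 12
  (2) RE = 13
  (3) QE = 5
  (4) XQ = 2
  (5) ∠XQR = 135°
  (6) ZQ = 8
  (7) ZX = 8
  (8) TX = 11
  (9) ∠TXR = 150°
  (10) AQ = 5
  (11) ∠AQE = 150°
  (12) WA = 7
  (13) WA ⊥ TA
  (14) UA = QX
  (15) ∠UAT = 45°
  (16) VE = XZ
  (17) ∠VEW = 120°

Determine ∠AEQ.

Step 1: By the law of cosines on triangle EQA: EA² = 5² + 5² − 2·5·5·cos(150°) = 93.3, so EA ≈ 9.66.
Step 2: By the inverse law of cosines on triangle AEQ: cos(∠AEQ) = (9.66² + 5² − 5²) / (2·9.66·5) = 93.3/96.59 = 0.9659, so ∠AEQ = 15°.

Therefore, the measure of angle ∠AEQ = 15°.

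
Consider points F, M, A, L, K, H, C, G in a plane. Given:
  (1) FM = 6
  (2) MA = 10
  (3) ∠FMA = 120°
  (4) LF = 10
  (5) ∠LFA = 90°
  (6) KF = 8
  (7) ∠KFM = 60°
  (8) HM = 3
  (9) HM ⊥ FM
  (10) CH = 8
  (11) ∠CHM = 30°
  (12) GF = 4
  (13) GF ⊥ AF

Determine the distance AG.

Step 1: By the law of cosines on triangle FMA: FA² = 6² + 10² − 2·6·10·cos(120°) = 196, so FA = 14.
Step 2: By the law of cosines on triangle AFG: AG² = 14² + 4² − 2·14·4·cos(90°) = 212, so AG = 2·√53.

Therefore, the length of AG = 2·√53.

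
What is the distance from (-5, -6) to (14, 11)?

d = sqrt((19)^2 + (17)^2) = sqrt(650) = 5*sqrt(26)

5*sqrt(26)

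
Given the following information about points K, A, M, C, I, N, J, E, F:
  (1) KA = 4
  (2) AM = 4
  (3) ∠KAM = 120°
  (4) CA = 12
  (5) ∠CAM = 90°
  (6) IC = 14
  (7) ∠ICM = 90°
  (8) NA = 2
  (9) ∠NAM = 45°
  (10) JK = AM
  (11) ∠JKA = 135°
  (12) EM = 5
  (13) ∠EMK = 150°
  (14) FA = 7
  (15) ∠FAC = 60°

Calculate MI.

Step 1: By the law of cosines on triangle CAM: CM² = 12² + 4² − 2·12·4·cos(90°) = 160, so CM = 4·√10.
Step 2: By the law of cosines on triangle MCI: MI² = (4·√10)² + 14² − 2·4·√10·14·cos(90°) = 356, so MI = 2·√89.

Therefore, the length of MI = 2·√89.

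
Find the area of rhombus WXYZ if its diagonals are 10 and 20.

Area = (10 * 20) / 2 = 200 / 2 = 100

100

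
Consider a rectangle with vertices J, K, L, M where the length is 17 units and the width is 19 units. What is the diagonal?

d = sqrt(17^2 + 19^2) = sqrt(650) = 5*sqrt(26)

5*sqrt(26)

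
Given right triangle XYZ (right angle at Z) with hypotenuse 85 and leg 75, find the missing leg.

YZ = sqrt(85^2 - 75^2) = sqrt(1600) = 40

40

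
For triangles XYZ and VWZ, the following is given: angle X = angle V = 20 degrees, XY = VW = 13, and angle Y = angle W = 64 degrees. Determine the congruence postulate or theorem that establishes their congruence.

The given information provides:
angle X = angle V = 20 degrees, XY = VW = 13, and angle Y = angle W = 64 degrees
This matches the ASA congruence theorem.
Two pairs of corresponding angles and the included side are equal (Angle-Side-Angle).

ASA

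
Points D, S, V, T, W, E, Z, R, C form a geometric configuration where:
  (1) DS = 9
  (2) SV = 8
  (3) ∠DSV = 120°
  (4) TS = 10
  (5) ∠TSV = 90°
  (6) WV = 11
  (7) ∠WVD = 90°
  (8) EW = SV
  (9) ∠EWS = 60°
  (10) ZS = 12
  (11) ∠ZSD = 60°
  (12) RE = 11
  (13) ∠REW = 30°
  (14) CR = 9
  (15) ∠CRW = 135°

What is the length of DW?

Step 1: By the law of cosines on triangle DSV: DV² = 9² + 8² − 2·9·8·cos(120°) = 217, so DV ≈ 14.73.
Step 2: By the law of cosines on triangle DVW: DW² = 14.73² + 11² − 2·14.73·11·cos(90°) = 338, so DW = 13·√2.

Therefore, the length of DW = 13·√2.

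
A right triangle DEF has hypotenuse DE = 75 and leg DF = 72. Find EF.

Rearranging the Pythagorean theorem to solve for the unknown leg:
leg^2 = hypotenuse^2 - known_leg^2 = 5625 - 5184 = 441
leg = sqrt(441) = 21.

21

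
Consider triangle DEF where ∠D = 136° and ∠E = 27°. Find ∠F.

The interior angles sum to 180°: angle F = 180 - 136 - 27 = 17°.
The triangle is obtuse (angles 136°, 27°, 17°).

17 degrees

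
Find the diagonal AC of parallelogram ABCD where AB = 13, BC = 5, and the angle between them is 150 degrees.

Using the law of cosines:
d^2 = 13^2 + 5^2 - 2(13)(5)cos(150 degrees)
d^2 = 169 + 25 - 130*-sqrt(3)/2
d^2 = 65*sqrt(3) + 194
d = sqrt(65*sqrt(3) + 194)

sqrt(65*sqrt(3) + 194)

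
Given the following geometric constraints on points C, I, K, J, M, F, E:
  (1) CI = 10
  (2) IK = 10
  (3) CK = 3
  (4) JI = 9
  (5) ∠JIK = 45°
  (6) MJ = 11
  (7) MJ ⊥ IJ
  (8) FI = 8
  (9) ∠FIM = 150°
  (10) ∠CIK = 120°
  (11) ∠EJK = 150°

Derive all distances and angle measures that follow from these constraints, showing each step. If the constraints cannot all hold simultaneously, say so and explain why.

These constraints are not satisfiable: (1), (2) and (3) fix all three sides of triangle CIK, so by the law of cosines cos(∠CIK) = (10² + 10² − 3²) / (2·10·10) = 0.9550, i.e. ∠CIK ≈ 17.25°, which contradicts (10) ∠CIK = 120°. No planar figure meets all of them, so nothing further can be derived.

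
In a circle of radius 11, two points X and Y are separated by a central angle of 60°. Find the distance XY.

Drop a perpendicular from the center to the chord, bisecting both the chord and the central angle.
Each half-chord = r sin(θ/2) = 11 sin(30°).
The full chord = 2 × 11 × sin(30°) = 11.

11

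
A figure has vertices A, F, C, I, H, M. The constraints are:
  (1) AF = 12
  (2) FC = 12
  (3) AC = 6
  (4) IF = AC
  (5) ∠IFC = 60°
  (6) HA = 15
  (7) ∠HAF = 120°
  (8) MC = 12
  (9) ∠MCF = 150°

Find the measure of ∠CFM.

Step 1: By the law of cosines on triangle FCM: FM² = 12² + 12² − 2·12·12·cos(150°) = 537.42, so FM ≈ 23.18.
Step 2: By the inverse law of cosines on triangle CFM: cos(∠CFM) = (12² + 23.18² − 12²) / (2·12·23.18) = 537.42/556.37 = 0.9659, so ∠CFM = 15°.

Therefore, the measure of angle ∠CFM = 15°.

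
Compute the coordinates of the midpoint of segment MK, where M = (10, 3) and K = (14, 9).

M = ((x₁ + x₂)/2, (y₁ + y₂)/2)
= ((10 + 14)/2, (3 + 9)/2)
= (24/2, 12/2) = (12, 6)

(12, 6)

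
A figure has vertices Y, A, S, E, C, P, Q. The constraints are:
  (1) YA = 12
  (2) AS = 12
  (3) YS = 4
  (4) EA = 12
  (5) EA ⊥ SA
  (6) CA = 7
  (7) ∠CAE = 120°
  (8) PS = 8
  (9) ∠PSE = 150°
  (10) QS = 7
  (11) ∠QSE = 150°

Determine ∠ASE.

Step 1: By the law of cosines on triangle SAE: SE² = 12² + 12² − 2·12·12·cos(90°) = 288, so SE = 12·√2.
Step 2: By the inverse law of cosines on triangle ASE: cos(∠ASE) = (12² + (12·√2)² − 12²) / (2·12·12·√2) = 288/407.29 = 0.7071, so ∠ASE = 45°.

Therefore, the measure of angle ∠ASE = 45°.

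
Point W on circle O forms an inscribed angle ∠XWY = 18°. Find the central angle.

Central angle = 2 × 18° = 36° (inscribed angle theorem).

36°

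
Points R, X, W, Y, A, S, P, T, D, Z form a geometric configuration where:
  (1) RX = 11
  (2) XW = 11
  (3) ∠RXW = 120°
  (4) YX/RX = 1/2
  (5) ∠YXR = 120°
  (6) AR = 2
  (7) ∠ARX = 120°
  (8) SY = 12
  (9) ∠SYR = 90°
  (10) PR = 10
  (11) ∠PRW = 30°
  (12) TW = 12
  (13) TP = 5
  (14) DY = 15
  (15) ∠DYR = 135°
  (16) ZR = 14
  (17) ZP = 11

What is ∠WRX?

Step 1: By the law of cosines on triangle RXW: RW² = 11² + 11² − 2·11·11·cos(120°) = 363, so RW = 11·√3.
Step 2: By the inverse law of cosines on triangle WRX: cos(∠WRX) = ((11·√3)² + 11² − 11²) / (2·11·√3·11) = 363/419.16 = 0.866, so ∠WRX = 30°.

Therefore, the measure of angle ∠WRX = 30°.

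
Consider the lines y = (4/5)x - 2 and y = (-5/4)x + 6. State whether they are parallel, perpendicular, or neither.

Slope of line 1: m1 = 4/5
Slope of line 2: m2 = -5/4
m1 * m2 = -1, so perpendicular.

Perpendicular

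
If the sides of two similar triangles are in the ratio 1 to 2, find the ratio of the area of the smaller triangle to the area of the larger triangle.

Area scales with the square of linear dimensions. If every length is multiplied by 1/2, then the area is multiplied by (1/2)^2 = 1/4.
The area ratio is 1:4.

1:4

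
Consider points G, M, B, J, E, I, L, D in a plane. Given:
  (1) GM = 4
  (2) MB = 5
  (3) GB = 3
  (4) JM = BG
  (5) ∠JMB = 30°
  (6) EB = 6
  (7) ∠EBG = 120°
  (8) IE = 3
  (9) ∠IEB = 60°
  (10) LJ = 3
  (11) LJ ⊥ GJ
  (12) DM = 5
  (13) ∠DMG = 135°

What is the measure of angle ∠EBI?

Step 1: By the law of cosines on triangle BEI: BI² = 6² + 3² − 2·6·3·cos(60°) = 27, so BI = 3·√3.
Step 2: By the inverse law of cosines on triangle EBI: cos(∠EBI) = (6² + (3·√3)² − 3²) / (2·6·3·√3) = 54/62.35 = 0.866, so ∠EBI = 30°.

Therefore, the measure of angle ∠EBI = 30°.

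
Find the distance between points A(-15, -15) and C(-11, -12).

d = sqrt((4)^2 + (3)^2) = sqrt(25) = 5

5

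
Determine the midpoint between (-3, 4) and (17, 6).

The midpoint is the point halfway along the segment.
Move half the horizontal distance: -3 + (17 - -3)/2 = -3 + 20/2 = 7
Move half the vertical distance: 4 + (6 - 4)/2 = 4 + 2/2 = 5
Midpoint = (7, 5)

(7, 5)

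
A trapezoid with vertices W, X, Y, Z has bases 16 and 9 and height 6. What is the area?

Area = (16 + 9) * 6 / 2 = 150 / 2 = 75

75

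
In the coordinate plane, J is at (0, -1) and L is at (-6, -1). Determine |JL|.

d = sqrt((-6 - 0)^2 + (-1 - -1)^2)
d = sqrt(-6^2 + 0^2)
d = sqrt(36 + 0)
d = sqrt(36) = 6

6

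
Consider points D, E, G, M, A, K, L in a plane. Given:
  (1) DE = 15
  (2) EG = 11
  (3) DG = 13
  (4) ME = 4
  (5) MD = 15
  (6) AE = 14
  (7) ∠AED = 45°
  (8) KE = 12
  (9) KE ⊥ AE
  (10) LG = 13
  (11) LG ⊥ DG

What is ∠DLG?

Step 1: By the law of cosines on triangle LGD: LD² = 13² + 13² − 2·13·13·cos(90°) = 338, so LD = 13·√2.
Step 2: By the inverse law of cosines on triangle DLG: cos(∠DLG) = ((13·√2)² + 13² − 13²) / (2·13·√2·13) = 338/478 = 0.7071, so ∠DLG = 45°.

Therefore, the measure of angle ∠DLG = 45°.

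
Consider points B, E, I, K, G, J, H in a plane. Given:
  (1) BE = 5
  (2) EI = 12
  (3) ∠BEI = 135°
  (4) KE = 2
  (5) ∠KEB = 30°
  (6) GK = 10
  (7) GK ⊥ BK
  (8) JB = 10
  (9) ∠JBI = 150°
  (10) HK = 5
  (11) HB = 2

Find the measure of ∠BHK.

Step 1: By the law of cosines on triangle BEK: BK² = 5² + 2² − 2·5·2·cos(30°) = 11.68, so BK ≈ 3.42.
Step 2: By the inverse law of cosines on triangle BHK: cos(∠BHK) = (2² + 5² − 3.42²) / (2·2·5) = 17.32/20 = 0.866, so ∠BHK = 30°.

Therefore, the measure of angle ∠BHK = 30°.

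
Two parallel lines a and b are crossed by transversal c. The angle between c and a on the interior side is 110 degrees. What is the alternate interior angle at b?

Alternate interior angles formed by parallel lines and a transversal are equal.
The given angle is 110 degrees.
The alternate interior angle = 110 degrees.

110 degrees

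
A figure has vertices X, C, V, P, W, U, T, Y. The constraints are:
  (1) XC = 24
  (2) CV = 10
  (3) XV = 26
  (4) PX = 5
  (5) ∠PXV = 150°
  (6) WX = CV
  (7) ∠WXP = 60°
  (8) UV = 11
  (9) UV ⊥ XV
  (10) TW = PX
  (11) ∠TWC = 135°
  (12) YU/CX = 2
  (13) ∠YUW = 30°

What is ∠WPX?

From the given relations: WX = CV = 10.
Step 1: By the law of cosines on triangle PXW: PW² = 5² + 10² − 2·5·10·cos(60°) = 75, so PW = 5·√3.
Step 2: By the inverse law of cosines on triangle WPX: cos(∠WPX) = ((5·√3)² + 5² − 10²) / (2·5·√3·5) = 0/86.6 = 0, so ∠WPX = 90°.

Therefore, the measure of angle ∠WPX = 90°.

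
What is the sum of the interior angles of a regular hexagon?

The sum of interior angles of an n-sided polygon is (n - 2) * 180.
For n = 6: (6 - 2) * 180 = 4 * 180 = 720 degrees.

720 degrees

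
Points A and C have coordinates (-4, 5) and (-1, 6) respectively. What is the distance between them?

The horizontal distance is |-1 - -4| = 3 and the vertical distance is |6 - 5| = 1.
By the Pythagorean theorem, d = sqrt(3^2 + 1^2) = sqrt(10).

sqrt(10)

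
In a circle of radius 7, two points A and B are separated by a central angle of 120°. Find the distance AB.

Chord length = 2r sin(θ/2)
= 2 × 7 × sin(120°/2)
= 2 × 7 × sin(60°)
= 7*sqrt(3)

7*sqrt(3)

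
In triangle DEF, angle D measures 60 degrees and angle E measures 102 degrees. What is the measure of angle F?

angle F = 180 - 60 - 102 = 18 degrees.

18 degrees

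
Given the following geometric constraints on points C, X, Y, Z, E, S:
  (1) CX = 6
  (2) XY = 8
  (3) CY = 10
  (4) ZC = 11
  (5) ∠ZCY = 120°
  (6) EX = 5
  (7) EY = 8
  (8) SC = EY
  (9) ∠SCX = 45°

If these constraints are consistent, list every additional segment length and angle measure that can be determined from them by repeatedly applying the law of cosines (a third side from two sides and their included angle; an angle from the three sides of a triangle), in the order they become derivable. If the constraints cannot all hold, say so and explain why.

The constraints are consistent. Derivable facts, in order:
After 1 step:
- XS ≈ 5.67
- YZ ≈ 18.19
- ∠CXY = 90°
- ∠CYX = 36.87°
- ∠EXY = 71.79°
- ∠EYX = 36.42°
- ∠XCY = 53.13°
- ∠XEY = 71.79°
After 2 steps:
- ∠CSX = 48.47°
- ∠CXS = 86.53°
- ∠CYZ = 31.57°
- ∠CZY = 28.43°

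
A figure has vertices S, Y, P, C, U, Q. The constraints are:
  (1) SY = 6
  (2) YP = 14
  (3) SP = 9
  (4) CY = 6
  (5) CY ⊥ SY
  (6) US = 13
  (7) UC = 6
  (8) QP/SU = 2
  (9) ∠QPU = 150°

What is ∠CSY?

Step 1: By the law of cosines on triangle SYC: SC² = 6² + 6² − 2·6·6·cos(90°) = 72, so SC = 6·√2.
Step 2: By the inverse law of cosines on triangle CSY: cos(∠CSY) = ((6·√2)² + 6² − 6²) / (2·6·√2·6) = 72/101.82 = 0.7071, so ∠CSY = 45°.

Therefore, the measure of angle ∠CSY = 45°.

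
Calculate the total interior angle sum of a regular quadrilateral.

The sum of interior angles of an n-sided polygon is (n - 2) * 180.
For n = 4: (4 - 2) * 180 = 2 * 180 = 360 degrees.

360 degrees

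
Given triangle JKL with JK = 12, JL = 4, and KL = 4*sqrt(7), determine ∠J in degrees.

By the inverse law of cosines: cos(J) = (JK² + JL² - KL²) / (2 × JK × JL)
cos(J) = (12² + 4² - (4*sqrt(7))²) / (2 × 12 × 4)
cos(J) = (144 + 16 - (112)) / 96
cos(J) = 1/2
J = arccos(1/2) = 60°

60°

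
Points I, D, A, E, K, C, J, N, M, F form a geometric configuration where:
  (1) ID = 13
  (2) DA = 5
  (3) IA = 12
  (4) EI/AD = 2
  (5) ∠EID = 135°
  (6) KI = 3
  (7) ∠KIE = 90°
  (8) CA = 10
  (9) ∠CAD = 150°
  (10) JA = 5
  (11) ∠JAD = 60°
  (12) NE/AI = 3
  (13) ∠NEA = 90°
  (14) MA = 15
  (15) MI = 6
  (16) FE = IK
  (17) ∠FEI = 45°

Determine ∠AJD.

Step 1: By the law of cosines on triangle JAD: JD² = 5² + 5² − 2·5·5·cos(60°) = 25, so JD = 5.
Step 2: By the inverse law of cosines on triangle AJD: cos(∠AJD) = (5² + 5² − 5²) / (2·5·5) = 25/50 = 0.5, so ∠AJD = 60°.

Therefore, the measure of angle ∠AJD = 60°.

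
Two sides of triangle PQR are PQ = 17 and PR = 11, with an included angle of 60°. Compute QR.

When two sides and the included angle are known, the law of cosines gives the third side.
c^2 = a^2 + b^2 - 2ab cos(C) generalizes the Pythagorean theorem to non-right triangles.
Here: QR^2 = 289 + 121 - 374*(1/2) = 223
QR = sqrt(223)

sqrt(223)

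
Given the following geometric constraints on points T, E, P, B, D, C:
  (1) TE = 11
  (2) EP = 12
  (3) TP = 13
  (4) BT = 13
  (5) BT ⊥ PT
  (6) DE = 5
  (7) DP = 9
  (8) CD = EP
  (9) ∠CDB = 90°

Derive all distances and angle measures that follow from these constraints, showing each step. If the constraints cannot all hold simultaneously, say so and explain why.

The constraints are consistent.

From the given relations:
  CD = EP = 12

Step 1: From PT = 13, TB = 13, and ∠PTB = 90°, by the law of cosines:
  PB² = PT² + TB² - 2·PT·TB·cos(90°) = 169 + 169 - 0 = 338
  PB = 13·√2

Step 2: From TE = 11, TP = 13, EP = 12, by the inverse law of cosines:
  cos(∠ETP) = (TE² + TP² - EP²) / (2·TE·TP)
  ∠ETP = 59.3°

Step 3: From ED = 5, EP = 12, DP = 9, by the inverse law of cosines:
  cos(∠DEP) = (ED² + EP² - DP²) / (2·ED·EP)
  ∠DEP = 42.83°

Step 4: From EP = 12, ET = 11, PT = 13, by the inverse law of cosines:
  cos(∠PET) = (EP² + ET² - PT²) / (2·EP·ET)
  ∠PET = 68.68°

Step 5: From PD = 9, PE = 12, DE = 5, by the inverse law of cosines:
  cos(∠DPE) = (PD² + PE² - DE²) / (2·PD·PE)
  ∠DPE = 22.19°

Step 6: From PE = 12, PT = 13, ET = 11, by the inverse law of cosines:
  cos(∠EPT) = (PE² + PT² - ET²) / (2·PE·PT)
  ∠EPT = 52.02°

Step 7: From DE = 5, DP = 9, EP = 12, by the inverse law of cosines:
  cos(∠EDP) = (DE² + DP² - EP²) / (2·DE·DP)
  ∠EDP = 114.97°

Step 8: From PB = 13·√2, PT = 13, BT = 13, by the inverse law of cosines:
  cos(∠BPT) = (PB² + PT² - BT²) / (2·PB·PT)
  ∠BPT = 45°

Step 9: From BP = 13·√2, BT = 13, PT = 13, by the inverse law of cosines:
  cos(∠PBT) = (BP² + BT² - PT²) / (2·BP·BT)
  ∠PBT = 45°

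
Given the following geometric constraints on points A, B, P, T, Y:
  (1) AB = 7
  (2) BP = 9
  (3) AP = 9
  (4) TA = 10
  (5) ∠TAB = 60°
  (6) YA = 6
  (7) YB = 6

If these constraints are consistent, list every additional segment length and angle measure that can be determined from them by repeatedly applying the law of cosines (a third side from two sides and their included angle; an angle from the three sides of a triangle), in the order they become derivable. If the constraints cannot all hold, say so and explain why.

The constraints are consistent. Derivable facts, in order:
After 1 step:
- BT = √79
- ∠ABP = 67.11°
- ∠ABY = 54.31°
- ∠APB = 45.77°
- ∠AYB = 71.37°
- ∠BAP = 67.11°
- ∠BAY = 54.31°
After 2 steps:
- ∠ABT = 77°
- ∠ATB = 43°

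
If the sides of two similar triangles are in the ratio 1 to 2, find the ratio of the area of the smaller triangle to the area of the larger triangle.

Area scales with the square of linear dimensions. If every length is multiplied by 1/2, then the area is multiplied by (1/2)^2 = 1/4.
The area ratio is 1:4.

1:4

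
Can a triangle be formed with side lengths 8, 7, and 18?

No.
The triangle inequality is violated: 8 + 7 = 15 ≤ 18.
These lengths cannot form a triangle.

No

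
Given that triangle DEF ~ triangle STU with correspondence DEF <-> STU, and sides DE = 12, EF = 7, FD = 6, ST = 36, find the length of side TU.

k = 36/12 = 3. TU = 3 * 7 = 21.

21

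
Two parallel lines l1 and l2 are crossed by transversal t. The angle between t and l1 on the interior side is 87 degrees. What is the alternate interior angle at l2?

Alternate interior angles lie on opposite sides of the transversal, between the parallel lines.
By the alternate interior angle theorem, they are equal: 87 degrees.

87 degrees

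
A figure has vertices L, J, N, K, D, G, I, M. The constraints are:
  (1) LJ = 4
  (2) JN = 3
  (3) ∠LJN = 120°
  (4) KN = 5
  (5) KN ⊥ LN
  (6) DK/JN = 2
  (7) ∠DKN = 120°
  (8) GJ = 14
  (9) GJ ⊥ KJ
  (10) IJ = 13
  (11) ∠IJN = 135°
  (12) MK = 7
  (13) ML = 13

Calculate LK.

Step 1: By the law of cosines on triangle LJN: LN² = 4² + 3² − 2·4·3·cos(120°) = 37, so LN = √37.
Step 2: By the law of cosines on triangle LNK: LK² = √37² + 5² − 2·√37·5·cos(90°) = 62, so LK = √62.

Therefore, the length of LK = √62.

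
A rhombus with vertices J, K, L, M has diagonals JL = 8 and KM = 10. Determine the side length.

In a rhombus, the diagonals bisect each other perpendicularly, creating four congruent right triangles.
Each triangle has legs 4 (half of 8) and 5 (half of 10).
The hypotenuse of each right triangle is a side of the rhombus:
side = sqrt(4^2 + 5^2) = sqrt(41)

sqrt(41)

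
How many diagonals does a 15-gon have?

Each of the 15 vertices connects to 12 non-adjacent vertices via diagonals.
Total connections = 15 × 12 = 180, but each diagonal is counted twice.
Number of diagonals = 180 / 2 = 90.

90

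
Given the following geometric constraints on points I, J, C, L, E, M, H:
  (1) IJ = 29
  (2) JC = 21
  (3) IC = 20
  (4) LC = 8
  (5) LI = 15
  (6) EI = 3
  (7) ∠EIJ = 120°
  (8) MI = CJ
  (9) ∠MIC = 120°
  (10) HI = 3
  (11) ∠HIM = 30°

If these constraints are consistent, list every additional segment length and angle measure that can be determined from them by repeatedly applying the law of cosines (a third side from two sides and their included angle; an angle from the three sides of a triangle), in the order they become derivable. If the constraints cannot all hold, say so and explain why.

The constraints are consistent. Derivable facts, in order:
After 1 step:
- CM ≈ 35.51
- JE ≈ 30.61
- MH ≈ 18.46
- ∠CIJ = 46.4°
- ∠CIL = 20.77°
- ∠CJI = 43.6°
- ∠CLI = 117.55°
- ∠ICJ = 90°
- ∠ICL = 41.68°
After 2 steps:
- ∠CMI = 29.19°
- ∠EJI = 4.87°
- ∠HMI = 4.66°
- ∠ICM = 30.81°
- ∠IEJ = 55.13°
- ∠IHM = 145.34°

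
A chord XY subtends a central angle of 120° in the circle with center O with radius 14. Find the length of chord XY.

Chord = 2(14) sin(60°) = 14*sqrt(3)

14*sqrt(3)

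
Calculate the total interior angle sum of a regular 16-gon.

The sum of interior angles of an n-sided polygon is (n - 2) * 180.
For n = 16: (16 - 2) * 180 = 14 * 180 = 2520 degrees.

2520 degrees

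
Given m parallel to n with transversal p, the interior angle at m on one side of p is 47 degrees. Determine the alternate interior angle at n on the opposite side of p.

Alternate interior angles lie on opposite sides of the transversal, between the parallel lines.
By the alternate interior angle theorem, they are equal: 47 degrees.

47 degrees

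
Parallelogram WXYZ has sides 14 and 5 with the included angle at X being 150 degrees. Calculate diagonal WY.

Law of cosines: d^2 = 14^2 + 5^2 - 2(14)(5)cos(150°) = 70*sqrt(3) + 221, so d = sqrt(70*sqrt(3) + 221).

sqrt(70*sqrt(3) + 221)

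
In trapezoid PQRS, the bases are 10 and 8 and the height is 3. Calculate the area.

Area of a trapezoid = (base1 + base2) * height / 2
Area = (10 + 8) * 3 / 2
Area = 18 * 3 / 2
Area = 54 / 2
Area = 27

27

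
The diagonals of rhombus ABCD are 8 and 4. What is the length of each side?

In a rhombus, the diagonals bisect each other perpendicularly, creating four congruent right triangles.
Each triangle has legs 4 (half of 8) and 2 (half of 4).
The hypotenuse of each right triangle is a side of the rhombus:
side = sqrt(4^2 + 2^2) = sqrt(20) = 2*sqrt(5)

2*sqrt(5)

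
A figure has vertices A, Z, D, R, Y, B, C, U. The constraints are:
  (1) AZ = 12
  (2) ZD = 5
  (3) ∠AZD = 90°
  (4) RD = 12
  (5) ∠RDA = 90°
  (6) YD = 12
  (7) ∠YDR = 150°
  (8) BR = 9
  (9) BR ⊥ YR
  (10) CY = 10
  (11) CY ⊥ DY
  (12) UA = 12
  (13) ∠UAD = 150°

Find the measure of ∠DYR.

Step 1: By the law of cosines on triangle YDR: YR² = 12² + 12² − 2·12·12·cos(150°) = 537.42, so YR ≈ 23.18.
Step 2: By the inverse law of cosines on triangle DYR: cos(∠DYR) = (12² + 23.18² − 12²) / (2·12·23.18) = 537.42/556.37 = 0.9659, so ∠DYR = 15°.

Therefore, the measure of angle ∠DYR = 15°.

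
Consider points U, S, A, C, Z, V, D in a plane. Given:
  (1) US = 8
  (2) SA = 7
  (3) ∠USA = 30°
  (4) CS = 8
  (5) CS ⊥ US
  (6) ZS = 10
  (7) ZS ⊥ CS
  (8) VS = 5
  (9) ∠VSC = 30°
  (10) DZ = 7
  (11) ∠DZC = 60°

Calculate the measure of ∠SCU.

Step 1: By the law of cosines on triangle CSU: CU² = 8² + 8² − 2·8·8·cos(90°) = 128, so CU = 8·√2.
Step 2: By the inverse law of cosines on triangle SCU: cos(∠SCU) = (8² + (8·√2)² − 8²) / (2·8·8·√2) = 128/181.02 = 0.7071, so ∠SCU = 45°.

Therefore, the measure of angle ∠SCU = 45°.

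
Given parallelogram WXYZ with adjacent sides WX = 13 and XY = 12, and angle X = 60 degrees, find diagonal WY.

The diagonal of a parallelogram can be found by treating two adjacent sides and the diagonal as a triangle.
Applying the law of cosines with sides 13, 12 and included angle 60°:
d^2 = 169 + 144 - 312*cos(60°) = 157
d = sqrt(157)

sqrt(157)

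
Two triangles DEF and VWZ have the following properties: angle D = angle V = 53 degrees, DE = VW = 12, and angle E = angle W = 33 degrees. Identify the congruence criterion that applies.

The given information matches ASA: Two pairs of corresponding angles and the included side are equal (Angle-Side-Angle).

ASA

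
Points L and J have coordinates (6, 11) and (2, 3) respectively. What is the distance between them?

The horizontal distance is |2 - 6| = 4 and the vertical distance is |3 - 11| = 8.
By the Pythagorean theorem, d = sqrt(4^2 + 8^2) = sqrt(80) = 4*sqrt(5).

4*sqrt(5)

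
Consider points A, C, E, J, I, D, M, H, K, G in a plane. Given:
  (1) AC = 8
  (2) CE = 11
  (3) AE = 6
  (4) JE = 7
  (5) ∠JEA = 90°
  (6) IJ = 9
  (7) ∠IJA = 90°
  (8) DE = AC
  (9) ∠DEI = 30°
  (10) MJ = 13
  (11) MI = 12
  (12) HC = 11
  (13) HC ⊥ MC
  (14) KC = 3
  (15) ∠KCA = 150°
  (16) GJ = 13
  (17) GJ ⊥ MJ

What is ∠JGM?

Step 1: By the law of cosines on triangle GJM: GM² = 13² + 13² − 2·13·13·cos(90°) = 338, so GM = 13·√2.
Step 2: By the inverse law of cosines on triangle JGM: cos(∠JGM) = (13² + (13·√2)² − 13²) / (2·13·13·√2) = 338/478 = 0.7071, so ∠JGM = 45°.

Therefore, the measure of angle ∠JGM = 45°.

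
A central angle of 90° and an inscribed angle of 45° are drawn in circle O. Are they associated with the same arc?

By the inscribed angle theorem, if both angles subtend the same arc, the inscribed angle must be half the central angle.
Half of 90° = 45°, which equals the given inscribed angle of 45°.
Therefore, yes, they correspond to the same arc.

Yes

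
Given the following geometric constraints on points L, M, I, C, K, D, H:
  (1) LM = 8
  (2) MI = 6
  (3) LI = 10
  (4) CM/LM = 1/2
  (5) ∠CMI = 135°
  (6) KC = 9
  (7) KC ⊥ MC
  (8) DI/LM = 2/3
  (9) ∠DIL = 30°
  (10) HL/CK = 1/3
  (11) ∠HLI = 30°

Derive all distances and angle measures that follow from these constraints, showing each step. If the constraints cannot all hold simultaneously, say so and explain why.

The constraints are consistent.

From the given relations:
  CM = 1/2·LM = 1/2·8 = 4
  DI = 2/3·LM = 2/3·8 ≈ 5.33
  HL = 1/3·CK = 1/3·9 = 3

Step 1: From LI = 10, ID = 5.33, and ∠LID = 30°, by the law of cosines:
  LD² = LI² + ID² - 2·LI·ID·cos(30°) = 100 + 28.44 - 92.38 = 36.07
  LD ≈ 6.01

Step 2: From MC = 4, CK = 9, and ∠MCK = 90°, by the law of cosines:
  MK² = MC² + CK² - 2·MC·CK·cos(90°) = 16 + 81 - 0 = 97
  MK = √97

Step 3: From IM = 6, MC = 4, and ∠IMC = 135°, by the law of cosines:
  IC² = IM² + MC² - 2·IM·MC·cos(135°) = 36 + 16 + 33.94 = 85.94
  IC ≈ 9.27

Step 4: From IL = 10, LH = 3, and ∠ILH = 30°, by the law of cosines:
  IH² = IL² + LH² - 2·IL·LH·cos(30°) = 100 + 9 - 51.96 = 57.04
  IH ≈ 7.55

Step 5: From LI = 10, LM = 8, IM = 6, by the inverse law of cosines:
  cos(∠ILM) = (LI² + LM² - IM²) / (2·LI·LM)
  ∠ILM = 36.87°

Step 6: From MI = 6, ML = 8, IL = 10, by the inverse law of cosines:
  cos(∠IML) = (MI² + ML² - IL²) / (2·MI·ML)
  ∠IML = 90°

Step 7: From IL = 10, IM = 6, LM = 8, by the inverse law of cosines:
  cos(∠LIM) = (IL² + IM² - LM²) / (2·IL·IM)
  ∠LIM = 53.13°

Step 8: From LD = 6.01, LI = 10, DI = 5.33, by the inverse law of cosines:
  cos(∠DLI) = (LD² + LI² - DI²) / (2·LD·LI)
  ∠DLI = 26.36°

Step 9: From MC = 4, MK = √97, CK = 9, by the inverse law of cosines:
  cos(∠CMK) = (MC² + MK² - CK²) / (2·MC·MK)
  ∠CMK = 66.04°

Step 10: From IC = 9.27, IM = 6, CM = 4, by the inverse law of cosines:
  cos(∠CIM) = (IC² + IM² - CM²) / (2·IC·IM)
  ∠CIM = 17.76°

Step 11: From IH = 7.55, IL = 10, HL = 3, by the inverse law of cosines:
  cos(∠HIL) = (IH² + IL² - HL²) / (2·IH·IL)
  ∠HIL = 11.46°

Step 12: From CI = 9.27, CM = 4, IM = 6, by the inverse law of cosines:
  cos(∠ICM) = (CI² + CM² - IM²) / (2·CI·CM)
  ∠ICM = 27.24°

Step 13: From KC = 9, KM = √97, CM = 4, by the inverse law of cosines:
  cos(∠CKM) = (KC² + KM² - CM²) / (2·KC·KM)
  ∠CKM = 23.96°

Step 14: From DI = 5.33, DL = 6.01, IL = 10, by the inverse law of cosines:
  cos(∠IDL) = (DI² + DL² - IL²) / (2·DI·DL)
  ∠IDL = 123.64°

Step 15: From HI = 7.55, HL = 3, IL = 10, by the inverse law of cosines:
  cos(∠IHL) = (HI² + HL² - IL²) / (2·HI·HL)
  ∠IHL = 138.54°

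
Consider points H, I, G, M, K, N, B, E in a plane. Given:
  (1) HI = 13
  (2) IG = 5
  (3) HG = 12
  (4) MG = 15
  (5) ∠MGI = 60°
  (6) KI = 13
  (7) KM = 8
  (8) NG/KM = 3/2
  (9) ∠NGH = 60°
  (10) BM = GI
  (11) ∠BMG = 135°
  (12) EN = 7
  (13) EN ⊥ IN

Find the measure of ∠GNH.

From the given relations: NG = 3/2·KM = 3/2·8 = 12.
Step 1: By the law of cosines on triangle NGH: NH² = 12² + 12² − 2·12·12·cos(60°) = 144, so NH = 12.
Step 2: By the inverse law of cosines on triangle GNH: cos(∠GNH) = (12² + 12² − 12²) / (2·12·12) = 144/288 = 0.5, so ∠GNH = 60°.

Therefore, the measure of angle ∠GNH = 60°.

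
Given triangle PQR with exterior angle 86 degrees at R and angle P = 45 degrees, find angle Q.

The exterior angle theorem states that an exterior angle equals the sum of the two non-adjacent interior angles.
So 86 = 45 + angle Q, which gives angle Q = 86 - 45 = 41 degrees.

41 degrees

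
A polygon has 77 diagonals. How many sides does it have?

Using d = n(n - 3)/2, we solve 77 = n(n - 3)/2.
So n(n - 3) = 154.
Testing n = 14: 14 * 11 = 154 = 154. Correct.
The polygon has 14 sides.

14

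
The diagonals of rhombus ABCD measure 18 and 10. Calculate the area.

Area of a rhombus = (d1 * d2) / 2
Area = (18 * 10) / 2
Area = 180 / 2
Area = 90

90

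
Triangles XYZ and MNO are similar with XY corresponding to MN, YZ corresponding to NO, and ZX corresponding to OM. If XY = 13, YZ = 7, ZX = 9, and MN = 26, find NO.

Similar triangles have proportional sides. Setting up the proportion:
MN / XY = NO / YZ
26 / 13 = NO / 7
NO = 7 * 26 / 13 = 14.

14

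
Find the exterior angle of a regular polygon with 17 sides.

Each exterior angle of a regular n-gon is 360 / n.
For n = 17: 360 / 17 = 360/17 degrees.

360/17 degrees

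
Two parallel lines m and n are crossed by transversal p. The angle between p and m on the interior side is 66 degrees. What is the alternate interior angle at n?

Alternate interior angles lie on opposite sides of the transversal, between the parallel lines.
By the alternate interior angle theorem, they are equal: 66 degrees.

66 degrees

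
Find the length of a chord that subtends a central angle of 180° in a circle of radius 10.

Drop a perpendicular from the center to the chord, bisecting both the chord and the central angle.
Each half-chord = r sin(θ/2) = 10 sin(90°).
The full chord = 2 × 10 × sin(90°) = 20.

20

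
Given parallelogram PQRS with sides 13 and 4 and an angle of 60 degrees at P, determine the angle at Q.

Consecutive angles are supplementary: angle Q = 180 - 60 = 120 degrees.

120 degrees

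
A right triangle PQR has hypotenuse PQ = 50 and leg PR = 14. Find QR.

Rearranging the Pythagorean theorem to solve for the unknown leg:
leg^2 = hypotenuse^2 - known_leg^2 = 2500 - 196 = 2304
leg = sqrt(2304) = 48.

48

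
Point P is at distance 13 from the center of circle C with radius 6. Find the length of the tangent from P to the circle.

The tangent, radius, and line from the external point to the center form a right triangle.
The right angle is where the tangent meets the radius.
By the Pythagorean theorem: tangent² + 6² = 13²
tangent² = 169 - 36 = 133
tangent = sqrt(133)

sqrt(133)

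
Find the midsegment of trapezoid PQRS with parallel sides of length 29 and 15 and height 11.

The midsegment of a trapezoid = (base1 + base2) / 2
midsegment = (29 + 15) / 2
midsegment = 44 / 2
midsegment = 22

22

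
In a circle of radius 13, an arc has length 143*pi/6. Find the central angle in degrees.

The full circumference is 2πr = 26*pi.
The arc is 143*pi/6 / 26*pi = 11/12 of the full circle.
So the central angle = 11/12 × 360° = 330°.

330°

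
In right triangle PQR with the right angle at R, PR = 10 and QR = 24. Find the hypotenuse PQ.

By the Pythagorean theorem: PQ^2 = PR^2 + QR^2
PQ^2 = 10^2 + 24^2 = 100 + 576 = 676
PQ = sqrt(676) = 26

26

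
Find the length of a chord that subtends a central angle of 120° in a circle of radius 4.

Chord = 2(4) sin(60°) = 4*sqrt(3)

4*sqrt(3)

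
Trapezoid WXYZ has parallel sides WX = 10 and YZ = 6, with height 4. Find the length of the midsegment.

The midsegment of a trapezoid = (base1 + base2) / 2
midsegment = (10 + 6) / 2
midsegment = 16 / 2
midsegment = 8

8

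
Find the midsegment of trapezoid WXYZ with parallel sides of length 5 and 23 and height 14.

The midsegment (median) of a trapezoid connects the midpoints of the non-parallel sides.
Its length is the average of the two bases: (5 + 23) / 2 = 14.

14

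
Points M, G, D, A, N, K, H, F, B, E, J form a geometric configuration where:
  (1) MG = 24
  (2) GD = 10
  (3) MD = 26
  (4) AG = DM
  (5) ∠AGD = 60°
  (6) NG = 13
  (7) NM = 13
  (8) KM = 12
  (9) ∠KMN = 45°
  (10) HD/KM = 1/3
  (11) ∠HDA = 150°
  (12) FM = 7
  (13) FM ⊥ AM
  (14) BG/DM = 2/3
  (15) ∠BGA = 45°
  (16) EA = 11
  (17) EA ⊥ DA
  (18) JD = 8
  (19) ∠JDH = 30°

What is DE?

From the given relations: AG = DM = 26.
Step 1: By the law of cosines on triangle DGA: DA² = 10² + 26² − 2·10·26·cos(60°) = 516, so DA = 2·√129.
Step 2: By the law of cosines on triangle DAE: DE² = (2·√129)² + 11² − 2·2·√129·11·cos(90°) = 637, so DE = 7·√13.

Therefore, the length of DE = 7·√13.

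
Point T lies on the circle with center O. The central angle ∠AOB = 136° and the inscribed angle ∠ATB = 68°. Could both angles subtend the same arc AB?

By the inscribed angle theorem, if both angles subtend the same arc, the inscribed angle must be half the central angle.
Half of 136° = 68°, which equals the given inscribed angle of 68°.
Therefore, yes, they correspond to the same arc.

Yes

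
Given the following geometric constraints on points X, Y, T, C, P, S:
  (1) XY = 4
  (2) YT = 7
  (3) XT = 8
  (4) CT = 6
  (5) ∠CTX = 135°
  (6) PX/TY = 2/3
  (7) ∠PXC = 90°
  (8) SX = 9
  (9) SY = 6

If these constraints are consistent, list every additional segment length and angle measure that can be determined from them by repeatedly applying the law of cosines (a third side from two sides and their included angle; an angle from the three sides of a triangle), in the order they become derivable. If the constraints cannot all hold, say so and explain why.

The constraints are consistent. Derivable facts, in order:
After 1 step:
- XC ≈ 12.96
- ∠SXY = 32.09°
- ∠SYX = 127.17°
- ∠TXY = 61.03°
- ∠TYX = 88.98°
- ∠XSY = 20.74°
- ∠XTY = 29.99°
After 2 steps:
- CP ≈ 13.77
- ∠CXT = 19.11°
- ∠TCX = 25.89°
After 3 steps:
- ∠CPX = 70.19°
- ∠PCX = 19.81°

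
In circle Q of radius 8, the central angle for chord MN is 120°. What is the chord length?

Chord length = 2r sin(θ/2)
= 2 × 8 × sin(120°/2)
= 2 × 8 × sin(60°)
= 8*sqrt(3)

8*sqrt(3)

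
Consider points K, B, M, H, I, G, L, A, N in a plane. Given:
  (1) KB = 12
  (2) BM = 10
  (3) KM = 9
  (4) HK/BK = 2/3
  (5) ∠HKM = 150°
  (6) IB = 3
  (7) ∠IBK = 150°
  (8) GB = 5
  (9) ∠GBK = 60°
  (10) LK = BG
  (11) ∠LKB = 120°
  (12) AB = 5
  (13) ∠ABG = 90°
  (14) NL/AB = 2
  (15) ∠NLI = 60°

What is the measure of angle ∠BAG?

Step 1: By the law of cosines on triangle ABG: AG² = 5² + 5² − 2·5·5·cos(90°) = 50, so AG = 5·√2.
Step 2: By the inverse law of cosines on triangle BAG: cos(∠BAG) = (5² + (5·√2)² − 5²) / (2·5·5·√2) = 50/70.71 = 0.7071, so ∠BAG = 45°.

Therefore, the measure of angle ∠BAG = 45°.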